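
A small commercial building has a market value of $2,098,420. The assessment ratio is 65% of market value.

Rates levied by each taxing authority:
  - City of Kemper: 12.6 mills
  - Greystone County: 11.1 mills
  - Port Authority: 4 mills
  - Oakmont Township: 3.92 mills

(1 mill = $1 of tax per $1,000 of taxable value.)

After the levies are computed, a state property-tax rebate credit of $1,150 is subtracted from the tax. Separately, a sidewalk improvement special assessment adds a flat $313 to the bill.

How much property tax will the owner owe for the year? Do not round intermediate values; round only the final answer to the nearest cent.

$42,291.83

Assessed value = $2,098,420 × 0.65 = $1,363,973
City of Kemper: $1,363,973 × 0.0126 = $17,186.0598
Greystone County: $1,363,973 × 0.0111 = $15,140.1003
Port Authority: $1,363,973 × 0.004 = $5,455.892
Oakmont Township: $1,363,973 × 0.00392 = $5,346.77416
Levies subtotal = $43,128.82626
After credit = $43,128.82626 − $1,150 = $41,978.82626
Total = $41,978.82626 + $313 = $42,291.82626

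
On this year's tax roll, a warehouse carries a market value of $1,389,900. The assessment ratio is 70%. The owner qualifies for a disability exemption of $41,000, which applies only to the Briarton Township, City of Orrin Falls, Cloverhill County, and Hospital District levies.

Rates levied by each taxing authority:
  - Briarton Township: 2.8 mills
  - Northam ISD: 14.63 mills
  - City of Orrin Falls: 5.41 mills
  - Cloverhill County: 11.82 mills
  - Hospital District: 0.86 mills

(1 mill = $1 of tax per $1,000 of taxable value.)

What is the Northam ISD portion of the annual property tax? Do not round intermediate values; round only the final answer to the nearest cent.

$14,233.97

Assessed value = $1,389,900 × 0.7 = $972,930
Northam ISD taxable value = $972,930 (exemption does not apply)
Northam ISD levy = $972,930 × 0.01463 = $14,233.9659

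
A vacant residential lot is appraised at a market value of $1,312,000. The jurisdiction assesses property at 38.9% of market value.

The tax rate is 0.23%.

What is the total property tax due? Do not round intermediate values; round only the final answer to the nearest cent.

Assessed value = $1,312,000 × 0.389 = $510,368
Tax = $510,368 × 0.0023 = $1,173.8464

$1,173.85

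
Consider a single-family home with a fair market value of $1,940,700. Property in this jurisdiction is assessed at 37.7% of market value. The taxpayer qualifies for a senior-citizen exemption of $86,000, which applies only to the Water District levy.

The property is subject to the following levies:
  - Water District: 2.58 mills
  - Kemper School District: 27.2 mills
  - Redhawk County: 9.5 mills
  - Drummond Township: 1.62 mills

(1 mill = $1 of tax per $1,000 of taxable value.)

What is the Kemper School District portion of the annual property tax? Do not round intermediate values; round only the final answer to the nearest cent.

Assessed value = $1,940,700 × 0.377 = $731,643.9
Kemper School District taxable value = $731,643.9 (exemption does not apply)
Kemper School District levy = $731,643.9 × 0.0272 = $19,900.71408

$19,900.71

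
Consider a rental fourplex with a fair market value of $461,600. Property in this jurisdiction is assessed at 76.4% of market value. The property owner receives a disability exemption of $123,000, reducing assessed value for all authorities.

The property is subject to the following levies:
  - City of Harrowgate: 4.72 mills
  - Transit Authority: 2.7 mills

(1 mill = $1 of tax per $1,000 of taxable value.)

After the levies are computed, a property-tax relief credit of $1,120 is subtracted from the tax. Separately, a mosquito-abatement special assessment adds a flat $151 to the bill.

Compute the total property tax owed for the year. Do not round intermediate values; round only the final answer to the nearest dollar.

$735

Assessed value = $461,600 × 0.764 = $352,662.4
Taxable value = $352,662.4 − $123,000 = $229,662.4
City of Harrowgate: $229,662.4 × 0.00472 = $1,084.006528
Transit Authority: $229,662.4 × 0.0027 = $620.08848
Levies subtotal = $1,704.095008
After credit = $1,704.095008 − $1,120 = $584.095008
Total = $584.095008 + $151 = $735.095008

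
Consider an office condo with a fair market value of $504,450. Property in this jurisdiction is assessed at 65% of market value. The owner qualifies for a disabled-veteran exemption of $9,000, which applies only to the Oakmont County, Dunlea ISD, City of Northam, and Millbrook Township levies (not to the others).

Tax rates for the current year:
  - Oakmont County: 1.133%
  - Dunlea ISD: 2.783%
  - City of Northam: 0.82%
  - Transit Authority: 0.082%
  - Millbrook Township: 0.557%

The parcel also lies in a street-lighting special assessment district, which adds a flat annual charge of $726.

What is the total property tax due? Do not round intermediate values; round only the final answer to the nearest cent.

Assessed value = $504,450 × 0.65 = $327,892.5
Oakmont County: ($327,892.5 − $9,000) × 0.01133 = $318,892.5 × 0.01133 = $3,613.052025
Dunlea ISD: ($327,892.5 − $9,000) × 0.02783 = $318,892.5 × 0.02783 = $8,874.778275
City of Northam: ($327,892.5 − $9,000) × 0.0082 = $318,892.5 × 0.0082 = $2,614.9185
Transit Authority: $327,892.5 × 0.00082 = $268.87185
Millbrook Township: ($327,892.5 − $9,000) × 0.00557 = $318,892.5 × 0.00557 = $1,776.231225
Levies subtotal = $17,147.851875
Total = $17,147.851875 + $726 = $17,873.851875

$17,873.85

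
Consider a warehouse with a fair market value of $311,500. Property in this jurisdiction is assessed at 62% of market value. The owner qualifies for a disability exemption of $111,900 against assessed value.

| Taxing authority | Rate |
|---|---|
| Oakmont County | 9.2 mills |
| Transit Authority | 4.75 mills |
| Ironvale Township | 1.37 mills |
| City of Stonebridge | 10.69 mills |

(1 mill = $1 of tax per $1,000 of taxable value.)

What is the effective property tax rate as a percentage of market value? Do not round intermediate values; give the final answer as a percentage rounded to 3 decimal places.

Assessed value = $311,500 × 0.62 = $193,130
Taxable value = $193,130 − $111,900 = $81,230
Oakmont County: $81,230 × 0.0092 = $747.316
Transit Authority: $81,230 × 0.00475 = $385.8425
Ironvale Township: $81,230 × 0.00137 = $111.2851
City of Stonebridge: $81,230 × 0.01069 = $868.3487
Total tax = $2,112.7923
Effective rate = $2,112.7923 ÷ $311,500 = 0.678% of market value

0.678%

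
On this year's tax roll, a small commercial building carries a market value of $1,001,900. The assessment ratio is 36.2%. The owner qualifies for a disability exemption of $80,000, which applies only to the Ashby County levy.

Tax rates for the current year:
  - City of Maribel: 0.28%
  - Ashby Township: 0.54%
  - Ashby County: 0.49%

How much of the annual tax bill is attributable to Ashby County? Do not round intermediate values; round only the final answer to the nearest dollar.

Assessed value = $1,001,900 × 0.362 = $362,687.8
Ashby County taxable value = $362,687.8 − $80,000 = $282,687.8
Ashby County levy = $282,687.8 × 0.0049 = $1,385.17022

$1,385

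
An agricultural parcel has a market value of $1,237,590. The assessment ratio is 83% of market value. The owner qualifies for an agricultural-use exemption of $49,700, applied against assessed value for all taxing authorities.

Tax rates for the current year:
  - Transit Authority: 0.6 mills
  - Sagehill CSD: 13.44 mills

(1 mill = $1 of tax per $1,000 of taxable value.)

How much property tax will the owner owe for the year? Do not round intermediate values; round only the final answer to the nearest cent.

Assessed value = $1,237,590 × 0.83 = $1,027,199.7
Taxable value = $1,027,199.7 − $49,700 = $977,499.7
Transit Authority: $977,499.7 × 0.0006 = $586.49982
Sagehill CSD: $977,499.7 × 0.01344 = $13,137.595968
Total = $586.49982 + $13,137.595968 = $13,724.095788

$13,724.10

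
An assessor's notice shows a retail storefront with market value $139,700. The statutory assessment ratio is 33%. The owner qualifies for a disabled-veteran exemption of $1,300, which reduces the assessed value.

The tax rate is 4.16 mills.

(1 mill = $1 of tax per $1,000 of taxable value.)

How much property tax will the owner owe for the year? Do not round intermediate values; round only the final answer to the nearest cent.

Assessed value = $139,700 × 0.33 = $46,101
Taxable value = $46,101 − $1,300 = $44,801
Tax = $44,801 × 0.00416 = $186.37216

$186.37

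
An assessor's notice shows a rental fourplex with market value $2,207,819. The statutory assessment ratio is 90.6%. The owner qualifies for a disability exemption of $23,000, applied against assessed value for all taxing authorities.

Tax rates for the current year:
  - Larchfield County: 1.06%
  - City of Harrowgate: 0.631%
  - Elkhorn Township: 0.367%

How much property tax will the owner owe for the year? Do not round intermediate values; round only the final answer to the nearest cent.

$40,692.51

Assessed value = $2,207,819 × 0.906 = $2,000,284.014
Taxable value = $2,000,284.014 − $23,000 = $1,977,284.014
Larchfield County: $1,977,284.014 × 0.0106 = $20,959.2105484
City of Harrowgate: $1,977,284.014 × 0.00631 = $12,476.66212834
Elkhorn Township: $1,977,284.014 × 0.00367 = $7,256.63233138
Total = $20,959.2105484 + $12,476.66212834 + $7,256.63233138 = $40,692.50500812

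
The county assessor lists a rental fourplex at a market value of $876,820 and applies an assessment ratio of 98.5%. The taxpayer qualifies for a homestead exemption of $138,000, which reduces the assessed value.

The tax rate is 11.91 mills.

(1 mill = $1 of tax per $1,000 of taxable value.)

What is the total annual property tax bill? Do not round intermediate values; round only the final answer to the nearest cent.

Assessed value = $876,820 × 0.985 = $863,667.7
Taxable value = $863,667.7 − $138,000 = $725,667.7
Tax = $725,667.7 × 0.01191 = $8,642.702307

$8,642.70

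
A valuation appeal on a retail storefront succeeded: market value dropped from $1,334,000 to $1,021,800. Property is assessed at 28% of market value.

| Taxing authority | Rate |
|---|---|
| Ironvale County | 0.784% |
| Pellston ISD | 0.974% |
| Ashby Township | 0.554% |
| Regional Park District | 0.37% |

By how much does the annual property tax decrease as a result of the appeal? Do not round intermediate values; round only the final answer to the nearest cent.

Old assessed value = $1,334,000 × 0.28 = $373,520
New assessed value = $1,021,800 × 0.28 = $286,104
Combined rate = 0.00784 + 0.00974 + 0.00554 + 0.0037 = 0.02682
Old tax = $373,520 × 0.02682 = $10,017.8064
New tax = $286,104 × 0.02682 = $7,673.30928
Reduction = $10,017.8064 − $7,673.30928 = $2,344.49712

$2,344.50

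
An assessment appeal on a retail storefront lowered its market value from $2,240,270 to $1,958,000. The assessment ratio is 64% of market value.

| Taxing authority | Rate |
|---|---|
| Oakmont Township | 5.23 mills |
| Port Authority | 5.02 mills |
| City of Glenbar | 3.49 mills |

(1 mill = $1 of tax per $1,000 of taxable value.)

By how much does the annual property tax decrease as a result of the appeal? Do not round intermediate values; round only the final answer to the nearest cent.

$2,482.17

Old assessed value = $2,240,270 × 0.64 = $1,433,772.8
New assessed value = $1,958,000 × 0.64 = $1,253,120
Combined rate = 0.00523 + 0.00502 + 0.00349 = 0.01374
Old tax = $1,433,772.8 × 0.01374 = $19,700.038272
New tax = $1,253,120 × 0.01374 = $17,217.8688
Reduction = $19,700.038272 − $17,217.8688 = $2,482.169472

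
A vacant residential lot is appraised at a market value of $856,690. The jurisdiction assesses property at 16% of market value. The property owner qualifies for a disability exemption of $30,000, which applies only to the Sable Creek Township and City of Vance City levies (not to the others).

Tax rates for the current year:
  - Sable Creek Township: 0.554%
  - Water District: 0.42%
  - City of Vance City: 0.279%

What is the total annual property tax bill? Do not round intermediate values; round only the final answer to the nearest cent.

Assessed value = $856,690 × 0.16 = $137,070.4
Sable Creek Township: ($137,070.4 − $30,000) × 0.00554 = $107,070.4 × 0.00554 = $593.170016
Water District: $137,070.4 × 0.0042 = $575.69568
City of Vance City: ($137,070.4 − $30,000) × 0.00279 = $107,070.4 × 0.00279 = $298.726416
Total = $1,467.592112

$1,467.59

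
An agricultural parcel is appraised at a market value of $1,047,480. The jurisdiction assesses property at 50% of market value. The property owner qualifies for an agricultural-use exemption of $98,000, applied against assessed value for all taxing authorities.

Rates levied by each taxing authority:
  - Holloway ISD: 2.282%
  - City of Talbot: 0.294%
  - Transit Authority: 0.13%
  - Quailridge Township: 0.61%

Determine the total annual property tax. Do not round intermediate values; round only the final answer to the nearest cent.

$14,117.54

Assessed value = $1,047,480 × 0.5 = $523,740
Taxable value = $523,740 − $98,000 = $425,740
Holloway ISD: $425,740 × 0.02282 = $9,715.3868
City of Talbot: $425,740 × 0.00294 = $1,251.6756
Transit Authority: $425,740 × 0.0013 = $553.462
Quailridge Township: $425,740 × 0.0061 = $2,597.014
Total = $9,715.3868 + $1,251.6756 + $553.462 + $2,597.014 = $14,117.5384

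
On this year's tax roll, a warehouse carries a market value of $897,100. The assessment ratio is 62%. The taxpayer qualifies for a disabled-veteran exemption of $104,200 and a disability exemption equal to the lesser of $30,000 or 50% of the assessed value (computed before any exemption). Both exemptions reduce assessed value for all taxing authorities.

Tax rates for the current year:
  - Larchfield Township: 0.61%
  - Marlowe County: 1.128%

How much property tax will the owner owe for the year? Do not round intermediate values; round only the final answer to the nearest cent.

$7,334.39

Assessed value = $897,100 × 0.62 = $556,202
Disability exemption = min($30,000, 50% × $556,202) = min($30,000, $278,101) = $30,000 (dollar cap binds)
Taxable value = $556,202 − $104,200 − $30,000 = $422,002
Larchfield Township: $422,002 × 0.0061 = $2,574.2122
Marlowe County: $422,002 × 0.01128 = $4,760.18256
Total = $7,334.39476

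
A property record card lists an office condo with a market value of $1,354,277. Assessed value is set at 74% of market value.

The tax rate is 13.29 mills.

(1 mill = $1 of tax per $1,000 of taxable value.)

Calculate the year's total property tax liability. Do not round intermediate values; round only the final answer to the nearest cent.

Assessed value = $1,354,277 × 0.74 = $1,002,164.98
Tax = $1,002,164.98 × 0.01329 = $13,318.7725842

$13,318.77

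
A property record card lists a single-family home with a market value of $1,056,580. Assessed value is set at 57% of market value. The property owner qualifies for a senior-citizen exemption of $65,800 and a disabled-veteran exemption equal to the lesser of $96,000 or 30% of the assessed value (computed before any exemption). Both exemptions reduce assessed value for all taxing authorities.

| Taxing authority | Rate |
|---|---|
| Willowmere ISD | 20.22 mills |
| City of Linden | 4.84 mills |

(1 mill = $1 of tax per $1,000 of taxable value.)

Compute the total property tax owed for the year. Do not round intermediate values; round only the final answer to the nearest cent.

$11,037.69

Assessed value = $1,056,580 × 0.57 = $602,250.6
Disabled-veteran exemption = min($96,000, 30% × $602,250.6) = min($96,000, $180,675.18) = $96,000 (dollar cap binds)
Taxable value = $602,250.6 − $65,800 − $96,000 = $440,450.6
Willowmere ISD: $440,450.6 × 0.02022 = $8,905.911132
City of Linden: $440,450.6 × 0.00484 = $2,131.780904
Total = $11,037.692036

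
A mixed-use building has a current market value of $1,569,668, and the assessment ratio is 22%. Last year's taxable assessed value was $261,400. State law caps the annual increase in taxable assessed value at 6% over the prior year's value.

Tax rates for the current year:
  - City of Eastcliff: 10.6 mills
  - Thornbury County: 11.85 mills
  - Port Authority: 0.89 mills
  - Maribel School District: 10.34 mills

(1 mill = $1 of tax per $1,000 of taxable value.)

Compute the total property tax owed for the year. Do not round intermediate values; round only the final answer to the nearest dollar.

$9,332

Uncapped assessed value = $1,569,668 × 0.22 = $345,326.96
Cap limit = $261,400 × 1.06 = $277,084
Taxable assessed value = min($345,326.96, $277,084) = $277,084 (cap binds)
City of Eastcliff: $277,084 × 0.0106 = $2,937.0904
Thornbury County: $277,084 × 0.01185 = $3,283.4454
Port Authority: $277,084 × 0.00089 = $246.60476
Maribel School District: $277,084 × 0.01034 = $2,865.04856
Total = $9,332.18912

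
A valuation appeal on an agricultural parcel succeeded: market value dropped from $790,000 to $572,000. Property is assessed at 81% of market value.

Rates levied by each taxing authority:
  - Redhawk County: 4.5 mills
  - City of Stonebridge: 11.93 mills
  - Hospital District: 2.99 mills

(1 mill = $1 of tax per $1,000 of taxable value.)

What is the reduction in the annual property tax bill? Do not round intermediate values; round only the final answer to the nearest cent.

Old assessed value = $790,000 × 0.81 = $639,900
New assessed value = $572,000 × 0.81 = $463,320
Combined rate = 0.0045 + 0.01193 + 0.00299 = 0.01942
Old tax = $639,900 × 0.01942 = $12,426.858
New tax = $463,320 × 0.01942 = $8,997.6744
Reduction = $12,426.858 − $8,997.6744 = $3,429.1836

$3,429.18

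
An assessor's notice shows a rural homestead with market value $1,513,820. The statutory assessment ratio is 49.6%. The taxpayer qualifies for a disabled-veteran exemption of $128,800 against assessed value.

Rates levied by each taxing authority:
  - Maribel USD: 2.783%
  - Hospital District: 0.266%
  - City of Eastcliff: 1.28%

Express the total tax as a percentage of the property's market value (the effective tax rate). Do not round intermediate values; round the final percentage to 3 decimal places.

1.779%

Assessed value = $1,513,820 × 0.496 = $750,854.72
Taxable value = $750,854.72 − $128,800 = $622,054.72
Maribel USD: $622,054.72 × 0.02783 = $17,311.7828576
Hospital District: $622,054.72 × 0.00266 = $1,654.6655552
City of Eastcliff: $622,054.72 × 0.0128 = $7,962.300416
Total tax = $26,928.7488288
Effective rate = $26,928.7488288 ÷ $1,513,820 = 1.779% of market value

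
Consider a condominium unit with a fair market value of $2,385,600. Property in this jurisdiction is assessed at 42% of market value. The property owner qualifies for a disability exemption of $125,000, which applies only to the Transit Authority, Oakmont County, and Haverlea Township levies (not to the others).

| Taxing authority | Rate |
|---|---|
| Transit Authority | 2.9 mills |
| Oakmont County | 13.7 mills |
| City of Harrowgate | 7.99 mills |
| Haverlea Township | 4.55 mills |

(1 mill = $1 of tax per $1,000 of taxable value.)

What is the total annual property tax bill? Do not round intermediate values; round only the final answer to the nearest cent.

$26,553.13

Assessed value = $2,385,600 × 0.42 = $1,001,952
Transit Authority: ($1,001,952 − $125,000) × 0.0029 = $876,952 × 0.0029 = $2,543.1608
Oakmont County: ($1,001,952 − $125,000) × 0.0137 = $876,952 × 0.0137 = $12,014.2424
City of Harrowgate: $1,001,952 × 0.00799 = $8,005.59648
Haverlea Township: ($1,001,952 − $125,000) × 0.00455 = $876,952 × 0.00455 = $3,990.1316
Total = $26,553.13128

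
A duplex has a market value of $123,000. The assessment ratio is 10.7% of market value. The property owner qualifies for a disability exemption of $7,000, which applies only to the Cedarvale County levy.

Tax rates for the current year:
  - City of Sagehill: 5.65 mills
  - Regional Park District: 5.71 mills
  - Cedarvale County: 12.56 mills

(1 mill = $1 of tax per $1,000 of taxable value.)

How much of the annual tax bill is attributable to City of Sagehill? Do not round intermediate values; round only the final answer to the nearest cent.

$74.36

Assessed value = $123,000 × 0.107 = $13,161
City of Sagehill taxable value = $13,161 (exemption does not apply)
City of Sagehill levy = $13,161 × 0.00565 = $74.35965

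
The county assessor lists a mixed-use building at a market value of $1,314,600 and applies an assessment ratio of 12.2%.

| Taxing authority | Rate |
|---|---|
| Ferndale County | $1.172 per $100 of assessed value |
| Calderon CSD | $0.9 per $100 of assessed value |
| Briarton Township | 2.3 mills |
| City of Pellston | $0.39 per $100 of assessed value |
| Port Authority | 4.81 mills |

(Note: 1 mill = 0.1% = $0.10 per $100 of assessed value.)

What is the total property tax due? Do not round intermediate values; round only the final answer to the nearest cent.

$5,088.90

Assessed value = $1,314,600 × 0.122 = $160,381.2
Ferndale County: $160,381.2 × 0.01172 = $1,879.667664
Calderon CSD: $160,381.2 × 0.009 = $1,443.4308
Briarton Township: $160,381.2 × 0.0023 = $368.87676
City of Pellston: $160,381.2 × 0.0039 = $625.48668
Port Authority: $160,381.2 × 0.00481 = $771.433572
Total = $5,088.895476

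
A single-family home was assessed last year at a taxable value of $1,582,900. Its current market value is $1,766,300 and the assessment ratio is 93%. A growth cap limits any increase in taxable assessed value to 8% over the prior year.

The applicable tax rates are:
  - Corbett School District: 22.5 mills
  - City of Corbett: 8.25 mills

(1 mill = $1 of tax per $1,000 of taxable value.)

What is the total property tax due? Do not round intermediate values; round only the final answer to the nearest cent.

Uncapped assessed value = $1,766,300 × 0.93 = $1,642,659
Cap limit = $1,582,900 × 1.08 = $1,709,532
Taxable assessed value = min($1,642,659, $1,709,532) = $1,642,659 (cap does not bind)
Corbett School District: $1,642,659 × 0.0225 = $36,959.8275
City of Corbett: $1,642,659 × 0.00825 = $13,551.93675
Total = $50,511.76425

$50,511.76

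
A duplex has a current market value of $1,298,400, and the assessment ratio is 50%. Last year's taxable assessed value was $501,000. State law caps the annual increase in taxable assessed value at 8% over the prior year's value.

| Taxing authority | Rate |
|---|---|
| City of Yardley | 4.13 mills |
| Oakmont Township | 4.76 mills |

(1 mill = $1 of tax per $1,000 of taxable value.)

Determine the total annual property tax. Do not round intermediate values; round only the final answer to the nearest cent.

$4,810.20

Uncapped assessed value = $1,298,400 × 0.5 = $649,200
Cap limit = $501,000 × 1.08 = $541,080
Taxable assessed value = min($649,200, $541,080) = $541,080 (cap binds)
City of Yardley: $541,080 × 0.00413 = $2,234.6604
Oakmont Township: $541,080 × 0.00476 = $2,575.5408
Total = $4,810.2012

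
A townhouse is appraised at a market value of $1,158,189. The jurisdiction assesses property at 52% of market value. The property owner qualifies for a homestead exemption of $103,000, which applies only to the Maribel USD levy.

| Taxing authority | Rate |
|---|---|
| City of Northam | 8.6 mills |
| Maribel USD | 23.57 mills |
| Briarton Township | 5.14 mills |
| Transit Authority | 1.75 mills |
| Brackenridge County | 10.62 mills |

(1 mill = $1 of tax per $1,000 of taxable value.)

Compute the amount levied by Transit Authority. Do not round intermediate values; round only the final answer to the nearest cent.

Assessed value = $1,158,189 × 0.52 = $602,258.28
Transit Authority taxable value = $602,258.28 (exemption does not apply)
Transit Authority levy = $602,258.28 × 0.00175 = $1,053.95199

$1,053.95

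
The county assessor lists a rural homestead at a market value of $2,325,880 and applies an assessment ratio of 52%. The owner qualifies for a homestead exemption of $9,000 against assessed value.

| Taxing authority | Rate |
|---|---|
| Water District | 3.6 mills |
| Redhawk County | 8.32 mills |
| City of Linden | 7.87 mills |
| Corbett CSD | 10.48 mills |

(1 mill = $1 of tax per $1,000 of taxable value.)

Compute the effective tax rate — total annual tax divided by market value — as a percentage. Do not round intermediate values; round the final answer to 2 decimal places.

Assessed value = $2,325,880 × 0.52 = $1,209,457.6
Taxable value = $1,209,457.6 − $9,000 = $1,200,457.6
Water District: $1,200,457.6 × 0.0036 = $4,321.64736
Redhawk County: $1,200,457.6 × 0.00832 = $9,987.807232
City of Linden: $1,200,457.6 × 0.00787 = $9,447.601312
Corbett CSD: $1,200,457.6 × 0.01048 = $12,580.795648
Total tax = $36,337.851552
Effective rate = $36,337.851552 ÷ $2,325,880 = 1.56% of market value

1.56%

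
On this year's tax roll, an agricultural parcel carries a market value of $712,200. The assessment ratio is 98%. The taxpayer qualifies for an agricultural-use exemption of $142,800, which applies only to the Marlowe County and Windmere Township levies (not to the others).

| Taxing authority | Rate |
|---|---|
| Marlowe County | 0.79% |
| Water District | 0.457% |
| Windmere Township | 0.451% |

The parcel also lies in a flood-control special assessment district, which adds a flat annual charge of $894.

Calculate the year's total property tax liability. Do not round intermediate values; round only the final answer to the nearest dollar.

$10,973

Assessed value = $712,200 × 0.98 = $697,956
Marlowe County: ($697,956 − $142,800) × 0.0079 = $555,156 × 0.0079 = $4,385.7324
Water District: $697,956 × 0.00457 = $3,189.65892
Windmere Township: ($697,956 − $142,800) × 0.00451 = $555,156 × 0.00451 = $2,503.75356
Levies subtotal = $10,079.14488
Total = $10,079.14488 + $894 = $10,973.14488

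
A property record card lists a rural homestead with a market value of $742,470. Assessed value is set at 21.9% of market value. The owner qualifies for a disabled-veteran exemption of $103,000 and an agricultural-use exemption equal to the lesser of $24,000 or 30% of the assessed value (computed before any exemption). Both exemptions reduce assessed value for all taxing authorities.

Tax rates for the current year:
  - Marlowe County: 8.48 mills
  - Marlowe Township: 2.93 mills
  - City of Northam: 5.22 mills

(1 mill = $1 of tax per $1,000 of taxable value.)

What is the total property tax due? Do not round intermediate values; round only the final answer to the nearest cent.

$592.04

Assessed value = $742,470 × 0.219 = $162,600.93
Agricultural-use exemption = min($24,000, 30% × $162,600.93) = min($24,000, $48,780.279) = $24,000 (dollar cap binds)
Taxable value = $162,600.93 − $103,000 − $24,000 = $35,600.93
Marlowe County: $35,600.93 × 0.00848 = $301.8958864
Marlowe Township: $35,600.93 × 0.00293 = $104.3107249
City of Northam: $35,600.93 × 0.00522 = $185.8368546
Total = $592.0434659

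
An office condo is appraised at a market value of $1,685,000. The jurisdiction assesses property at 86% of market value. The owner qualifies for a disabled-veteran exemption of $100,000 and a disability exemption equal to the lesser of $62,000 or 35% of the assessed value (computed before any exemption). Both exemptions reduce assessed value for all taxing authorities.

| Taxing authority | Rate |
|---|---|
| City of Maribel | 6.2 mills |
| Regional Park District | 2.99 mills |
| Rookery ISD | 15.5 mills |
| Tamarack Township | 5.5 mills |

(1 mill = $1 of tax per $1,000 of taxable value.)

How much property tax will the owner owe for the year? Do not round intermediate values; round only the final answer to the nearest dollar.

$38,858

Assessed value = $1,685,000 × 0.86 = $1,449,100
Disability exemption = min($62,000, 35% × $1,449,100) = min($62,000, $507,185) = $62,000 (dollar cap binds)
Taxable value = $1,449,100 − $100,000 − $62,000 = $1,287,100
City of Maribel: $1,287,100 × 0.0062 = $7,980.02
Regional Park District: $1,287,100 × 0.00299 = $3,848.429
Rookery ISD: $1,287,100 × 0.0155 = $19,950.05
Tamarack Township: $1,287,100 × 0.0055 = $7,079.05
Total = $38,857.549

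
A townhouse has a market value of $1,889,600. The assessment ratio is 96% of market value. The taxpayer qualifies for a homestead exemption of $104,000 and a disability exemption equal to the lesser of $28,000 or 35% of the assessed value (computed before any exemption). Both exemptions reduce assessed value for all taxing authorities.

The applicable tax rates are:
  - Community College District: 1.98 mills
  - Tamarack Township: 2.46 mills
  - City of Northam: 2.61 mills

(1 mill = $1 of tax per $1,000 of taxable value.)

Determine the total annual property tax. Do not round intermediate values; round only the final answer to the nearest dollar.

$11,858

Assessed value = $1,889,600 × 0.96 = $1,814,016
Disability exemption = min($28,000, 35% × $1,814,016) = min($28,000, $634,905.6) = $28,000 (dollar cap binds)
Taxable value = $1,814,016 − $104,000 − $28,000 = $1,682,016
Community College District: $1,682,016 × 0.00198 = $3,330.39168
Tamarack Township: $1,682,016 × 0.00246 = $4,137.75936
City of Northam: $1,682,016 × 0.00261 = $4,390.06176
Total = $11,858.2128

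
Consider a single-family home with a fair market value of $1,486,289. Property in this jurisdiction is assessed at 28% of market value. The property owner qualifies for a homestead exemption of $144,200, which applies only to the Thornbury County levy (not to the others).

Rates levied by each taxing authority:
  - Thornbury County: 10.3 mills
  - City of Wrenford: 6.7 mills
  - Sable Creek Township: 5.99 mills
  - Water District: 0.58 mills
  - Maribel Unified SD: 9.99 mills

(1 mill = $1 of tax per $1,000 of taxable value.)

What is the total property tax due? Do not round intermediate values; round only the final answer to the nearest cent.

Assessed value = $1,486,289 × 0.28 = $416,160.92
Thornbury County: ($416,160.92 − $144,200) × 0.0103 = $271,960.92 × 0.0103 = $2,801.197476
City of Wrenford: $416,160.92 × 0.0067 = $2,788.278164
Sable Creek Township: $416,160.92 × 0.00599 = $2,492.8039108
Water District: $416,160.92 × 0.00058 = $241.3733336
Maribel Unified SD: $416,160.92 × 0.00999 = $4,157.4475908
Total = $12,481.1004752

$12,481.10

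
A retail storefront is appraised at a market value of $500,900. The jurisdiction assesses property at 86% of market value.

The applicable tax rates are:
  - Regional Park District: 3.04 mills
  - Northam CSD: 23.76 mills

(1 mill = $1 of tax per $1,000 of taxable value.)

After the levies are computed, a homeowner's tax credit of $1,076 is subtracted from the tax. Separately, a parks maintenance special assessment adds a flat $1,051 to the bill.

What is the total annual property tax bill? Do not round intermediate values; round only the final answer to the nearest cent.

$11,519.74

Assessed value = $500,900 × 0.86 = $430,774
Regional Park District: $430,774 × 0.00304 = $1,309.55296
Northam CSD: $430,774 × 0.02376 = $10,235.19024
Levies subtotal = $11,544.7432
After credit = $11,544.7432 − $1,076 = $10,468.7432
Total = $10,468.7432 + $1,051 = $11,519.7432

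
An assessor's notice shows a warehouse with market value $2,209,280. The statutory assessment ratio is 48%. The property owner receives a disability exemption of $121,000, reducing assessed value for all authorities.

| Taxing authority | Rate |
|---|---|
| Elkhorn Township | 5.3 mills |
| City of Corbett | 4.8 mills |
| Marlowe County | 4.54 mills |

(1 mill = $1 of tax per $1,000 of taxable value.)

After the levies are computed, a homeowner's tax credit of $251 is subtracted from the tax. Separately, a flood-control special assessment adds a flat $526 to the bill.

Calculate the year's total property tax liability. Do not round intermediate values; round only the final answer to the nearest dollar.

Assessed value = $2,209,280 × 0.48 = $1,060,454.4
Taxable value = $1,060,454.4 − $121,000 = $939,454.4
Elkhorn Township: $939,454.4 × 0.0053 = $4,979.10832
City of Corbett: $939,454.4 × 0.0048 = $4,509.38112
Marlowe County: $939,454.4 × 0.00454 = $4,265.122976
Levies subtotal = $13,753.612416
After credit = $13,753.612416 − $251 = $13,502.612416
Total = $13,502.612416 + $526 = $14,028.612416

$14,029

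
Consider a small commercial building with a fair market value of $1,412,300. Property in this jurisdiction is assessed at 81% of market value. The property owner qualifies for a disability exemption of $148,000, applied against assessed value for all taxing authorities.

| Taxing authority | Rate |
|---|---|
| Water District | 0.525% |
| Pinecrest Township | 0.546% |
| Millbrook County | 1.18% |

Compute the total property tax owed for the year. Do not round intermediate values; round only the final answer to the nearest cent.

$22,419.13

Assessed value = $1,412,300 × 0.81 = $1,143,963
Taxable value = $1,143,963 − $148,000 = $995,963
Water District: $995,963 × 0.00525 = $5,228.80575
Pinecrest Township: $995,963 × 0.00546 = $5,437.95798
Millbrook County: $995,963 × 0.0118 = $11,752.3634
Total = $5,228.80575 + $5,437.95798 + $11,752.3634 = $22,419.12713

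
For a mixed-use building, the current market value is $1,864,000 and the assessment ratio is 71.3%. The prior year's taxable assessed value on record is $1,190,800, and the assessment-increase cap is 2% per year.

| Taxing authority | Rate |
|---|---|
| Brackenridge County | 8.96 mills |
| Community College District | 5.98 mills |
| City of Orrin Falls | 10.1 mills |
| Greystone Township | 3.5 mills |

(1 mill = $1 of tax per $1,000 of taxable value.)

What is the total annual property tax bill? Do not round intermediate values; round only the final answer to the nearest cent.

Uncapped assessed value = $1,864,000 × 0.713 = $1,329,032
Cap limit = $1,190,800 × 1.02 = $1,214,616
Taxable assessed value = min($1,329,032, $1,214,616) = $1,214,616 (cap binds)
Brackenridge County: $1,214,616 × 0.00896 = $10,882.95936
Community College District: $1,214,616 × 0.00598 = $7,263.40368
City of Orrin Falls: $1,214,616 × 0.0101 = $12,267.6216
Greystone Township: $1,214,616 × 0.0035 = $4,251.156
Total = $34,665.14064

$34,665.14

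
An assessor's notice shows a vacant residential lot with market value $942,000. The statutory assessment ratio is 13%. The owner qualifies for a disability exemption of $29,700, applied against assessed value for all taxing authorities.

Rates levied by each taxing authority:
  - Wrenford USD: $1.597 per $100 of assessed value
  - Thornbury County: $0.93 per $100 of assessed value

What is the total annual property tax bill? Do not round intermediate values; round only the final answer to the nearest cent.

Assessed value = $942,000 × 0.13 = $122,460
Taxable value = $122,460 − $29,700 = $92,760
Wrenford USD: $92,760 × 0.01597 = $1,481.3772
Thornbury County: $92,760 × 0.0093 = $862.668
Total = $1,481.3772 + $862.668 = $2,344.0452

$2,344.05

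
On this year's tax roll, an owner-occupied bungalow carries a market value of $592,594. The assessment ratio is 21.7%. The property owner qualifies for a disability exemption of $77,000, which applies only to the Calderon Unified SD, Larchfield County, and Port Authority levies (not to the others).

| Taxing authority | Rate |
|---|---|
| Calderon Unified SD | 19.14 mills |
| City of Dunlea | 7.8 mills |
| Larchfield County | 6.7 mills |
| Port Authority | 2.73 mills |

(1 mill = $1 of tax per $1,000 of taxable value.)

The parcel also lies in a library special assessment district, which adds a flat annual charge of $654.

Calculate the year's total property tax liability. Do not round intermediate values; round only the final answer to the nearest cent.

$3,131.03

Assessed value = $592,594 × 0.217 = $128,592.898
Calderon Unified SD: ($128,592.898 − $77,000) × 0.01914 = $51,592.898 × 0.01914 = $987.48806772
City of Dunlea: $128,592.898 × 0.0078 = $1,003.0246044
Larchfield County: ($128,592.898 − $77,000) × 0.0067 = $51,592.898 × 0.0067 = $345.6724166
Port Authority: ($128,592.898 − $77,000) × 0.00273 = $51,592.898 × 0.00273 = $140.84861154
Levies subtotal = $2,477.03370026
Total = $2,477.03370026 + $654 = $3,131.03370026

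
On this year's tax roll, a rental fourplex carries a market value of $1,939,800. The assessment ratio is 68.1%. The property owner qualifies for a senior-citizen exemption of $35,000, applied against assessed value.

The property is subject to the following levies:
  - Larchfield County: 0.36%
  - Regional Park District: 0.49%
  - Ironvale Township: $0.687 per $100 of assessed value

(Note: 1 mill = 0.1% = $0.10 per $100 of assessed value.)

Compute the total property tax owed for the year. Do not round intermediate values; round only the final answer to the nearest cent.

Assessed value = $1,939,800 × 0.681 = $1,321,003.8
Taxable value = $1,321,003.8 − $35,000 = $1,286,003.8
Larchfield County: $1,286,003.8 × 0.0036 = $4,629.61368
Regional Park District: $1,286,003.8 × 0.0049 = $6,301.41862
Ironvale Township: $1,286,003.8 × 0.00687 = $8,834.846106
Total = $19,765.878406

$19,765.88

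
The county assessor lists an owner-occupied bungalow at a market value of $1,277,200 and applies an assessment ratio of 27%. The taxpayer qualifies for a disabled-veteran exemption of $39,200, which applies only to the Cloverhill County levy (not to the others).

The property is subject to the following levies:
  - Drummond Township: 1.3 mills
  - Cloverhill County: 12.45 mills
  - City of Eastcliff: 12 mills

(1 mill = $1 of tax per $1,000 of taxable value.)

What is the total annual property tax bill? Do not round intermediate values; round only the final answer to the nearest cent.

Assessed value = $1,277,200 × 0.27 = $344,844
Drummond Township: $344,844 × 0.0013 = $448.2972
Cloverhill County: ($344,844 − $39,200) × 0.01245 = $305,644 × 0.01245 = $3,805.2678
City of Eastcliff: $344,844 × 0.012 = $4,138.128
Total = $8,391.693

$8,391.69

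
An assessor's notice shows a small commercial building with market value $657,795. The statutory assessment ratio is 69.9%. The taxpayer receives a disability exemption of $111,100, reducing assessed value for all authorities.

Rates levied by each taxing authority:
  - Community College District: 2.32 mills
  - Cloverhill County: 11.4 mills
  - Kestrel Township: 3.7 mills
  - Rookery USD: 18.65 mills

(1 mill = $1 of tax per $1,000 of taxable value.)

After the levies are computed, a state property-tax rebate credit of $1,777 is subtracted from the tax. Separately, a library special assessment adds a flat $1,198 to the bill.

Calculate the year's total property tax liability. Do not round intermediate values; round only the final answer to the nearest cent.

Assessed value = $657,795 × 0.699 = $459,798.705
Taxable value = $459,798.705 − $111,100 = $348,698.705
Community College District: $348,698.705 × 0.00232 = $808.9809956
Cloverhill County: $348,698.705 × 0.0114 = $3,975.165237
Kestrel Township: $348,698.705 × 0.0037 = $1,290.1852085
Rookery USD: $348,698.705 × 0.01865 = $6,503.23084825
Levies subtotal = $12,577.56228935
After credit = $12,577.56228935 − $1,777 = $10,800.56228935
Total = $10,800.56228935 + $1,198 = $11,998.56228935

$11,998.56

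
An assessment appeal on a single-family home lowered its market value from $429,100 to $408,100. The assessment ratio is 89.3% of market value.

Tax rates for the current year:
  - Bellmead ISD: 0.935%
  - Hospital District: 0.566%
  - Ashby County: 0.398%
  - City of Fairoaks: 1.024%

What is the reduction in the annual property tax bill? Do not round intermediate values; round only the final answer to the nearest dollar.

Old assessed value = $429,100 × 0.893 = $383,186.3
New assessed value = $408,100 × 0.893 = $364,433.3
Combined rate = 0.00935 + 0.00566 + 0.00398 + 0.01024 = 0.02923
Old tax = $383,186.3 × 0.02923 = $11,200.535549
New tax = $364,433.3 × 0.02923 = $10,652.385359
Reduction = $11,200.535549 − $10,652.385359 = $548.15019

$548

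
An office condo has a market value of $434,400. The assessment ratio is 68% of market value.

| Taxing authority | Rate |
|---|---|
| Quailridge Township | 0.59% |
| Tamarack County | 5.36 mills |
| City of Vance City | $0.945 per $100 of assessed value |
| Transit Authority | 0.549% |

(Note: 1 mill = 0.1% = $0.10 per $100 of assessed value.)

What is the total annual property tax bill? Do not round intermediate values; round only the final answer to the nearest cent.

$7,739.27

Assessed value = $434,400 × 0.68 = $295,392
Quailridge Township: $295,392 × 0.0059 = $1,742.8128
Tamarack County: $295,392 × 0.00536 = $1,583.30112
City of Vance City: $295,392 × 0.00945 = $2,791.4544
Transit Authority: $295,392 × 0.00549 = $1,621.70208
Total = $7,739.2704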